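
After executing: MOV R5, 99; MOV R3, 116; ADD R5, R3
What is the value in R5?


Register state trace:
  MOV R5, 99  → R5 = 99
  MOV R3, 116  → R3 = 116
  ADD R5, R3  → R5 = 99 + 116 = 215
Final: R5 = 215

215


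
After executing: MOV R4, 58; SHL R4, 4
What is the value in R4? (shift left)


Register state trace:
  MOV R4, 58  → R4 = 58
  SHL R4, 4  → R4 = 58 << 4 = 58 * 2^4 = 928
Final: R4 = 928

928


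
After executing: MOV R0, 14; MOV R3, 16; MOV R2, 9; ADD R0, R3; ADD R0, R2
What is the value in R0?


Register state trace:
  MOV R0, 14  → R0 = 14
  MOV R3, 16  → R3 = 16
  MOV R2, 9  → R2 = 9
  ADD R0, R3  → R0 = 14 + 16 = 30
  ADD R0, R2  → R0 = 30 + 9 = 39
Final: R0 = 39

39


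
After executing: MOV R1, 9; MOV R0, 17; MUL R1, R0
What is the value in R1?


Register state trace:
  MOV R1, 9  → R1 = 9
  MOV R0, 17  → R0 = 17
  MUL R1, R0  → R1 = 9 * 17 = 153
Final: R1 = 153

153


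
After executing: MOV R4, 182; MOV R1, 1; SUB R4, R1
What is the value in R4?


Register state trace:
  MOV R4, 182  → R4 = 182
  MOV R1, 1  → R1 = 1
  SUB R4, R1  → R4 = 182 - 1 = 181
Final: R4 = 181

181


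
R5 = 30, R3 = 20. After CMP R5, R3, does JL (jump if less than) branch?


Trace:
  R5 = 30, R3 = 20
  CMP R5, R3  → compares 30 vs 20
  JL checks: is 30 less than 20?
  30 > 20, so condition is false
Branch taken: No

No


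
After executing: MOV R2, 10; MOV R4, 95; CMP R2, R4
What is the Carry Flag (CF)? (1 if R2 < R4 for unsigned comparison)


Register state trace:
  MOV R2, 10  → R2 = 10
  MOV R4, 95  → R4 = 95
  CMP R2, R4  → unsigned 10 - 95: borrow occurs
  10 < 95, so CF = 1
CF = 1

1


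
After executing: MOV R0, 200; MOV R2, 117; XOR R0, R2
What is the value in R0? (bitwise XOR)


Register state trace:
  MOV R0, 200  → R0 = 200 (0b11001000)
  MOV R2, 117  → R2 = 117 (0b01110101)
  XOR R0, R2  → R0 = 200 XOR 117 = 189 (0b10111101)
Final: R0 = 189

189


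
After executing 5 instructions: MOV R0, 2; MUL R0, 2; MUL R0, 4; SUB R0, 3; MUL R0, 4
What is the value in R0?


Register state trace:
  MOV R0, 2  → R0 = 2
  MUL R0, 2  → R0 = 2 * 2 = 4
  MUL R0, 4  → R0 = 4 * 4 = 16
  SUB R0, 3  → R0 = 16 - 3 = 13
  MUL R0, 4  → R0 = 13 * 4 = 52
Final: R0 = 52

52


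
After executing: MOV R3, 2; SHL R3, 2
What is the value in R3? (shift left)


Register state trace:
  MOV R3, 2  → R3 = 2
  SHL R3, 2  → R3 = 2 << 2 = 2 * 2^2 = 8
Final: R3 = 8

8


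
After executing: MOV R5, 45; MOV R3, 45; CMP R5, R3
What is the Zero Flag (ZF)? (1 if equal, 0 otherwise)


Register state trace:
  MOV R5, 45  → R5 = 45
  MOV R3, 45  → R3 = 45
  CMP R5, R3  → computes 45 - 45 = 0
  Result is zero, so values are equal
ZF = 1

1


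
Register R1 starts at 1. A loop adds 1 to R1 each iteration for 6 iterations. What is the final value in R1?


Starting value: R1 = 1
  Iter 1: R1 = 1 + 1 = 2
  Iter 2: R1 = 2 + 1 = 3
  Iter 3: R1 = 3 + 1 = 4
  Iter 4: R1 = 4 + 1 = 5
  Iter 5: R1 = 5 + 1 = 6
  Iter 6: R1 = 6 + 1 = 7
Final: R1 = 7

7


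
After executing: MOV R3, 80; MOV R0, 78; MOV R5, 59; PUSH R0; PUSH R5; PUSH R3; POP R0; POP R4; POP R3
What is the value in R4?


Stack trace (top is rightmost):
  MOV R3, 80  → R3 = 80
  MOV R0, 78  → R0 = 78
  MOV R5, 59  → R5 = 59
  PUSH R0  → stack: [78]
  PUSH R5  → stack: [78, 59]
  PUSH R3  → stack: [78, 59, 80]
  POP R0  → R0 = 80, stack: [78, 59]
  POP R4  → R4 = 59, stack: [78]
  POP R3  → R3 = 78, stack: []
Final: R4 = 59

59


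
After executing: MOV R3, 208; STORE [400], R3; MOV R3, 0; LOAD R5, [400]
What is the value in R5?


Register and memory trace:
  MOV R3, 208  → R3 = 208
  STORE [400], R3  → mem[400] = 208
  MOV R3, 0  → R3 = 0
  LOAD R5, [400]  → R5 = mem[400] = 208
Final: R5 = 208

208


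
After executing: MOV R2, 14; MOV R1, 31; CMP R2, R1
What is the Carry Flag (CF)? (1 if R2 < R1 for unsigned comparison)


Register state trace:
  MOV R2, 14  → R2 = 14
  MOV R1, 31  → R1 = 31
  CMP R2, R1  → unsigned 14 - 31: borrow occurs
  14 < 31, so CF = 1
CF = 1

1


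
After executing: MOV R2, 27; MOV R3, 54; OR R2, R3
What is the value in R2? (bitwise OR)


Register state trace:
  MOV R2, 27  → R2 = 27 (0b00011011)
  MOV R3, 54  → R3 = 54 (0b00110110)
  OR R2, R3   → R2 = 27 OR 54 = 63 (0b00111111)
Final: R2 = 63

63


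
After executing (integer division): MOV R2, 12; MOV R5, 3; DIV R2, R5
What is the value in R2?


Register state trace:
  MOV R2, 12  → R2 = 12
  MOV R5, 3  → R5 = 3
  DIV R2, R5  → R2 = 12 // 3 = 4
Final: R2 = 4

4


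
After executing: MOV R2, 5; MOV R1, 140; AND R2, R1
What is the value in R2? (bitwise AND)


Register state trace:
  MOV R2, 5  → R2 = 5 (0b00000101)
  MOV R1, 140  → R1 = 140 (0b10001100)
  AND R2, R1  → R2 = 5 AND 140 = 4 (0b00000100)
Final: R2 = 4

4


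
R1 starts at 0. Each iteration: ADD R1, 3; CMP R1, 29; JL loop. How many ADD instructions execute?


Loop trace (R1 starts at 0, target 29, step 3):
  ADD #1: R1 = 0 + 3 = 3  → 3 < 29, loop
  ADD #2: R1 = 3 + 3 = 6  → 6 < 29, loop
  ADD #3: R1 = 6 + 3 = 9  → 9 < 29, loop
  ADD #4: R1 = 9 + 3 = 12  → 12 < 29, loop
  ADD #5: R1 = 12 + 3 = 15  → 15 < 29, loop
  ADD #6: R1 = 15 + 3 = 18  → 18 < 29, loop
  ADD #7: R1 = 18 + 3 = 21  → 21 < 29, loop
  ADD #8: R1 = 21 + 3 = 24  → 24 < 29, loop
  ADD #9: R1 = 24 + 3 = 27  → 27 < 29, loop
  ADD #10: R1 = 27 + 3 = 30  → 30 >= 29, exit
Total ADD instructions: 10

10


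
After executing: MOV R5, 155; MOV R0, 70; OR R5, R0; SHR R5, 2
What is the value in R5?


Register state trace:
  MOV R5, 155  → R5 = 155 (0b10011011)
  MOV R0, 70  → R0 = 70 (0b01000110)
  OR R5, R0  → R5 = 155 OR 70 = 223 (0b11011111)
  SHR R5, 2  → R5 = 223 >> 2 = 55
Final: R5 = 55

55


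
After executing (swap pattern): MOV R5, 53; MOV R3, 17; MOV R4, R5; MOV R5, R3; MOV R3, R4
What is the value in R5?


Register state trace (swap pattern):
  MOV R5, 53  → R5 = 53
  MOV R3, 17  → R3 = 17
  MOV R4, R5  → R4 = 53  (save R5)
  MOV R5, R3  → R5 = 17  (R5 gets R3's value)
  MOV R3, R4  → R3 = 53  (R3 gets saved value)
Final: R5 = 17

17


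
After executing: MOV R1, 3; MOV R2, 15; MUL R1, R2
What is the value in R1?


Register state trace:
  MOV R1, 3  → R1 = 3
  MOV R2, 15  → R2 = 15
  MUL R1, R2  → R1 = 3 * 15 = 45
Final: R1 = 45

45


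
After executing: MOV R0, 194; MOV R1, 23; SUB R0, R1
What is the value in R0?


Register state trace:
  MOV R0, 194  → R0 = 194
  MOV R1, 23  → R1 = 23
  SUB R0, R1  → R0 = 194 - 23 = 171
Final: R0 = 171

171


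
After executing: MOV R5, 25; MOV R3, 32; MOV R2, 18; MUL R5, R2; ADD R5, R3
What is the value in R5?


Register state trace:
  MOV R5, 25  → R5 = 25
  MOV R3, 32  → R3 = 32
  MOV R2, 18  → R2 = 18
  MUL R5, R2  → R5 = 25 * 18 = 450
  ADD R5, R3  → R5 = 450 + 32 = 482
Final: R5 = 482

482


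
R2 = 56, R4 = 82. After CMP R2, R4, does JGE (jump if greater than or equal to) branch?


Trace:
  R2 = 56, R4 = 82
  CMP R2, R4  → compares 56 vs 82
  JGE checks: is 56 greater than or equal to 82?
  56 < 82, so condition is false
Branch taken: No

No


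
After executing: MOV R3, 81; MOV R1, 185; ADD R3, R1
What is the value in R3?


Register state trace:
  MOV R3, 81  → R3 = 81
  MOV R1, 185  → R1 = 185
  ADD R3, R1  → R3 = 81 + 185 = 266
Final: R3 = 266

266


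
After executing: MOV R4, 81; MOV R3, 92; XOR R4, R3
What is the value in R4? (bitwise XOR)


Register state trace:
  MOV R4, 81  → R4 = 81 (0b01010001)
  MOV R3, 92  → R3 = 92 (0b01011100)
  XOR R4, R3  → R4 = 81 XOR 92 = 13 (0b00001101)
Final: R4 = 13

13


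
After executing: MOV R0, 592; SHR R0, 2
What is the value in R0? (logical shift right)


Register state trace:
  MOV R0, 592  → R0 = 592
  SHR R0, 2  → R0 = 592 >> 2 = 592 // 2^2 = 148
Final: R0 = 148

148


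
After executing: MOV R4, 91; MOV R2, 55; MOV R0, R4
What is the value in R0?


Register state trace:
  MOV R4, 91  → R4 = 91
  MOV R2, 55  → R2 = 55
  MOV R0, R4  → R0 = 91
Final: R0 = 91

91


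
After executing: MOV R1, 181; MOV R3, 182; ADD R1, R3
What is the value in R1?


Register state trace:
  MOV R1, 181  → R1 = 181
  MOV R3, 182  → R3 = 182
  ADD R1, R3  → R1 = 181 + 182 = 363
Final: R1 = 363

363


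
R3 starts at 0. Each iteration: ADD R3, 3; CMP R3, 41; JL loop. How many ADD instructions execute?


Loop trace (R3 starts at 0, target 41, step 3):
  ADD #1: R3 = 0 + 3 = 3  → 3 < 41, loop
  ADD #2: R3 = 3 + 3 = 6  → 6 < 41, loop
  ADD #3: R3 = 6 + 3 = 9  → 9 < 41, loop
  ADD #4: R3 = 9 + 3 = 12  → 12 < 41, loop
  ADD #5: R3 = 12 + 3 = 15  → 15 < 41, loop
  ADD #6: R3 = 15 + 3 = 18  → 18 < 41, loop
  ADD #7: R3 = 18 + 3 = 21  → 21 < 41, loop
  ADD #8: R3 = 21 + 3 = 24  → 24 < 41, loop
  ADD #9: R3 = 24 + 3 = 27  → 27 < 41, loop
  ADD #10: R3 = 27 + 3 = 30  → 30 < 41, loop
  ADD #11: R3 = 30 + 3 = 33  → 33 < 41, loop
  ADD #12: R3 = 33 + 3 = 36  → 36 < 41, loop
  ADD #13: R3 = 36 + 3 = 39  → 39 < 41, loop
  ADD #14: R3 = 39 + 3 = 42  → 42 >= 41, exit
Total ADD instructions: 14

14


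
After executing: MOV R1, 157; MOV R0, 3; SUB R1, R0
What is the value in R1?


Register state trace:
  MOV R1, 157  → R1 = 157
  MOV R0, 3  → R0 = 3
  SUB R1, R0  → R1 = 157 - 3 = 154
Final: R1 = 154

154


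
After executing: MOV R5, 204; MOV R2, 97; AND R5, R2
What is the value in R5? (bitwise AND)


Register state trace:
  MOV R5, 204  → R5 = 204 (0b11001100)
  MOV R2, 97  → R2 = 97 (0b01100001)
  AND R5, R2  → R5 = 204 AND 97 = 64 (0b01000000)
Final: R5 = 64

64


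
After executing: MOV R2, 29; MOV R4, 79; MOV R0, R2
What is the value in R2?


Register state trace:
  MOV R2, 29  → R2 = 29
  MOV R4, 79  → R4 = 79
  MOV R0, R2  → R0 = 29
Final: R2 = 29

29


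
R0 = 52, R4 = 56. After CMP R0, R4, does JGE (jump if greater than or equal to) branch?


Trace:
  R0 = 52, R4 = 56
  CMP R0, R4  → compares 52 vs 56
  JGE checks: is 52 greater than or equal to 56?
  52 < 56, so condition is false
Branch taken: No

No


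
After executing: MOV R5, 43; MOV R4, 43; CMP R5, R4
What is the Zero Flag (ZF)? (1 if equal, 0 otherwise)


Register state trace:
  MOV R5, 43  → R5 = 43
  MOV R4, 43  → R4 = 43
  CMP R5, R4  → computes 43 - 43 = 0
  Result is zero, so values are equal
ZF = 1

1


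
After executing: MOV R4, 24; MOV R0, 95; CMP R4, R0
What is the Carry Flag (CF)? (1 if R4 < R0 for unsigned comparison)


Register state trace:
  MOV R4, 24  → R4 = 24
  MOV R0, 95  → R0 = 95
  CMP R4, R0  → unsigned 24 - 95: borrow occurs
  24 < 95, so CF = 1
CF = 1

1


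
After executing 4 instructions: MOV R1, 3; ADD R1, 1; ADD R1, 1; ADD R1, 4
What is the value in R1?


Register state trace:
  MOV R1, 3  → R1 = 3
  ADD R1, 1  → R1 = 3 + 1 = 4
  ADD R1, 1  → R1 = 4 + 1 = 5
  ADD R1, 4  → R1 = 5 + 4 = 9
Final: R1 = 9

9


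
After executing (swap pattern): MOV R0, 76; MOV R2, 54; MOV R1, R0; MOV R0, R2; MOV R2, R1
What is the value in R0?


Register state trace (swap pattern):
  MOV R0, 76  → R0 = 76
  MOV R2, 54  → R2 = 54
  MOV R1, R0  → R1 = 76  (save R0)
  MOV R0, R2  → R0 = 54  (R0 gets R2's value)
  MOV R2, R1  → R2 = 76  (R2 gets saved value)
Final: R0 = 54

54


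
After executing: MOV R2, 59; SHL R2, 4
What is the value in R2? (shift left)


Register state trace:
  MOV R2, 59  → R2 = 59
  SHL R2, 4  → R2 = 59 << 4 = 59 * 2^4 = 944
Final: R2 = 944

944


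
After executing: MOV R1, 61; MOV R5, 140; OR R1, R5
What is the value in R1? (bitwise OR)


Register state trace:
  MOV R1, 61  → R1 = 61 (0b00111101)
  MOV R5, 140  → R5 = 140 (0b10001100)
  OR R1, R5   → R1 = 61 OR 140 = 189 (0b10111101)
Final: R1 = 189

189


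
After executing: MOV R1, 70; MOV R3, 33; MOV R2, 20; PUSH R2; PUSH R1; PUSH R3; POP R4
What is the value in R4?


Stack trace (top is rightmost):
  MOV R1, 70  → R1 = 70
  MOV R3, 33  → R3 = 33
  MOV R2, 20  → R2 = 20
  PUSH R2  → stack: [20]
  PUSH R1  → stack: [20, 70]
  PUSH R3  → stack: [20, 70, 33]
  POP R4  → R4 = 33, stack: [20, 70]
Final: R4 = 33

33


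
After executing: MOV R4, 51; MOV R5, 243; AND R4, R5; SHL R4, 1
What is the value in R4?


Register state trace:
  MOV R4, 51  → R4 = 51 (0b00110011)
  MOV R5, 243  → R5 = 243 (0b11110011)
  AND R4, R5  → R4 = 51 AND 243 = 51 (0b00110011)
  SHL R4, 1  → R4 = 51 << 1 = 102
Final: R4 = 102

102


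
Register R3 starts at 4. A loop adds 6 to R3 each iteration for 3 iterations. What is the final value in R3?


Starting value: R3 = 4
  Iter 1: R3 = 4 + 6 = 10
  Iter 2: R3 = 10 + 6 = 16
  Iter 3: R3 = 16 + 6 = 22
Final: R3 = 22

22


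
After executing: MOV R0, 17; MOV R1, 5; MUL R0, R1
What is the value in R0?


Register state trace:
  MOV R0, 17  → R0 = 17
  MOV R1, 5  → R1 = 5
  MUL R0, R1  → R0 = 17 * 5 = 85
Final: R0 = 85

85


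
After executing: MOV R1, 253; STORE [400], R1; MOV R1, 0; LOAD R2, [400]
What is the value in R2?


Register and memory trace:
  MOV R1, 253  → R1 = 253
  STORE [400], R1  → mem[400] = 253
  MOV R1, 0  → R1 = 0
  LOAD R2, [400]  → R2 = mem[400] = 253
Final: R2 = 253

253


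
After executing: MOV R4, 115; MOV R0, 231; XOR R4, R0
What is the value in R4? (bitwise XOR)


Register state trace:
  MOV R4, 115  → R4 = 115 (0b01110011)
  MOV R0, 231  → R0 = 231 (0b11100111)
  XOR R4, R0  → R4 = 115 XOR 231 = 148 (0b10010100)
Final: R4 = 148

148


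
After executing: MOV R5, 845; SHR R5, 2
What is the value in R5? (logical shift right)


Register state trace:
  MOV R5, 845  → R5 = 845
  SHR R5, 2  → R5 = 845 >> 2 = 845 // 2^2 = 211
Final: R5 = 211

211


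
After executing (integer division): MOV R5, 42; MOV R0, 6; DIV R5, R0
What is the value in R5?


Register state trace:
  MOV R5, 42  → R5 = 42
  MOV R0, 6  → R0 = 6
  DIV R5, R0  → R5 = 42 // 6 = 7
Final: R5 = 7

7


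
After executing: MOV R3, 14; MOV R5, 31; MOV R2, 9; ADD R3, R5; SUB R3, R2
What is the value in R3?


Register state trace:
  MOV R3, 14  → R3 = 14
  MOV R5, 31  → R5 = 31
  MOV R2, 9  → R2 = 9
  ADD R3, R5  → R3 = 14 + 31 = 45
  SUB R3, R2  → R3 = 45 - 9 = 36
Final: R3 = 36

36


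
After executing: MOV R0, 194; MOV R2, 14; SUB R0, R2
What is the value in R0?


Register state trace:
  MOV R0, 194  → R0 = 194
  MOV R2, 14  → R2 = 14
  SUB R0, R2  → R0 = 194 - 14 = 180
Final: R0 = 180

180


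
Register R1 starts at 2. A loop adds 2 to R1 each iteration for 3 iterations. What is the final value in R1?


Starting value: R1 = 2
  Iter 1: R1 = 2 + 2 = 4
  Iter 2: R1 = 4 + 2 = 6
  Iter 3: R1 = 6 + 2 = 8
Final: R1 = 8

8


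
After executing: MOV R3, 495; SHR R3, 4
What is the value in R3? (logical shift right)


Register state trace:
  MOV R3, 495  → R3 = 495
  SHR R3, 4  → R3 = 495 >> 4 = 495 // 2^4 = 30
Final: R3 = 30

30


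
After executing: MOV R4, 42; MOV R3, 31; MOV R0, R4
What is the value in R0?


Register state trace:
  MOV R4, 42  → R4 = 42
  MOV R3, 31  → R3 = 31
  MOV R0, R4  → R0 = 42
Final: R0 = 42

42


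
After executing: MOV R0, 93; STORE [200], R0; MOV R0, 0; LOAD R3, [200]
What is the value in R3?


Register and memory trace:
  MOV R0, 93  → R0 = 93
  STORE [200], R0  → mem[200] = 93
  MOV R0, 0  → R0 = 0
  LOAD R3, [200]  → R3 = mem[200] = 93
Final: R3 = 93

93


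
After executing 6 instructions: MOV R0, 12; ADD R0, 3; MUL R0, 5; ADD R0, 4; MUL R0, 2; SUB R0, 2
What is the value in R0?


Register state trace:
  MOV R0, 12  → R0 = 12
  ADD R0, 3  → R0 = 12 + 3 = 15
  MUL R0, 5  → R0 = 15 * 5 = 75
  ADD R0, 4  → R0 = 75 + 4 = 79
  MUL R0, 2  → R0 = 79 * 2 = 158
  SUB R0, 2  → R0 = 158 - 2 = 156
Final: R0 = 156

156


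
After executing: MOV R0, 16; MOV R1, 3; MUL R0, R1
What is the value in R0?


Register state trace:
  MOV R0, 16  → R0 = 16
  MOV R1, 3  → R1 = 3
  MUL R0, R1  → R0 = 16 * 3 = 48
Final: R0 = 48

48


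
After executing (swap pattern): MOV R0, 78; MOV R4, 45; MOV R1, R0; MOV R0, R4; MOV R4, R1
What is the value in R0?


Register state trace (swap pattern):
  MOV R0, 78  → R0 = 78
  MOV R4, 45  → R4 = 45
  MOV R1, R0  → R1 = 78  (save R0)
  MOV R0, R4  → R0 = 45  (R0 gets R4's value)
  MOV R4, R1  → R4 = 78  (R4 gets saved value)
Final: R0 = 45

45


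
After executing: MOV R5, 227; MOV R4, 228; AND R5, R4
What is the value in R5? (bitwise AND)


Register state trace:
  MOV R5, 227  → R5 = 227 (0b11100011)
  MOV R4, 228  → R4 = 228 (0b11100100)
  AND R5, R4  → R5 = 227 AND 228 = 224 (0b11100000)
Final: R5 = 224

224


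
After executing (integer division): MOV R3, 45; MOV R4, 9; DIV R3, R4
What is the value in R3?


Register state trace:
  MOV R3, 45  → R3 = 45
  MOV R4, 9  → R4 = 9
  DIV R3, R4  → R3 = 45 // 9 = 5
Final: R3 = 5

5


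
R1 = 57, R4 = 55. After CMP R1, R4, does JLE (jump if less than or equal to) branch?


Trace:
  R1 = 57, R4 = 55
  CMP R1, R4  → compares 57 vs 55
  JLE checks: is 57 less than or equal to 55?
  57 > 55, so condition is false
Branch taken: No

No


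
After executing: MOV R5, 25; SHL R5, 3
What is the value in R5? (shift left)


Register state trace:
  MOV R5, 25  → R5 = 25
  SHL R5, 3  → R5 = 25 << 3 = 25 * 2^3 = 200
Final: R5 = 200

200


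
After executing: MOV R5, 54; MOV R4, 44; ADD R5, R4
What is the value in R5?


Register state trace:
  MOV R5, 54  → R5 = 54
  MOV R4, 44  → R4 = 44
  ADD R5, R4  → R5 = 54 + 44 = 98
Final: R5 = 98

98


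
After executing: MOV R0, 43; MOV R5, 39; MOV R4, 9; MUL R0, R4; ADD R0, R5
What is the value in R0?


Register state trace:
  MOV R0, 43  → R0 = 43
  MOV R5, 39  → R5 = 39
  MOV R4, 9  → R4 = 9
  MUL R0, R4  → R0 = 43 * 9 = 387
  ADD R0, R5  → R0 = 387 + 39 = 426
Final: R0 = 426

426


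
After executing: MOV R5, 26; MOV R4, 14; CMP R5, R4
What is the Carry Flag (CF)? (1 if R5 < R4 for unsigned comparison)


Register state trace:
  MOV R5, 26  → R5 = 26
  MOV R4, 14  → R4 = 14
  CMP R5, R4  → unsigned 26 - 14: no borrow
  26 >= 14, so CF = 0
CF = 0

0


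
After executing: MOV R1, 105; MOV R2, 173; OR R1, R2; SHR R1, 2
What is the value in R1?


Register state trace:
  MOV R1, 105  → R1 = 105 (0b01101001)
  MOV R2, 173  → R2 = 173 (0b10101101)
  OR R1, R2  → R1 = 105 OR 173 = 237 (0b11101101)
  SHR R1, 2  → R1 = 237 >> 2 = 59
Final: R1 = 59

59


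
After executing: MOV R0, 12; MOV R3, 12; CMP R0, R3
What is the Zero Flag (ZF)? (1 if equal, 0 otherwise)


Register state trace:
  MOV R0, 12  → R0 = 12
  MOV R3, 12  → R3 = 12
  CMP R0, R3  → computes 12 - 12 = 0
  Result is zero, so values are equal
ZF = 1

1


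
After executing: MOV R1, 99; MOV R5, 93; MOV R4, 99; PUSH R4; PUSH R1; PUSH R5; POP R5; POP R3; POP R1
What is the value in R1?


Stack trace (top is rightmost):
  MOV R1, 99  → R1 = 99
  MOV R5, 93  → R5 = 93
  MOV R4, 99  → R4 = 99
  PUSH R4  → stack: [99]
  PUSH R1  → stack: [99, 99]
  PUSH R5  → stack: [99, 99, 93]
  POP R5  → R5 = 93, stack: [99, 99]
  POP R3  → R3 = 99, stack: [99]
  POP R1  → R1 = 99, stack: []
Final: R1 = 99

99


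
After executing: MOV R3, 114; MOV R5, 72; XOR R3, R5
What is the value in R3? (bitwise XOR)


Register state trace:
  MOV R3, 114  → R3 = 114 (0b01110010)
  MOV R5, 72  → R5 = 72 (0b01001000)
  XOR R3, R5  → R3 = 114 XOR 72 = 58 (0b00111010)
Final: R3 = 58

58


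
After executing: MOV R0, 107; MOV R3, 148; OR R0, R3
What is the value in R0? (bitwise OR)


Register state trace:
  MOV R0, 107  → R0 = 107 (0b01101011)
  MOV R3, 148  → R3 = 148 (0b10010100)
  OR R0, R3   → R0 = 107 OR 148 = 255 (0b11111111)
Final: R0 = 255

255


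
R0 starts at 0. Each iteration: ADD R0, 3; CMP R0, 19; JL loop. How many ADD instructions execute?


Loop trace (R0 starts at 0, target 19, step 3):
  ADD #1: R0 = 0 + 3 = 3  → 3 < 19, loop
  ADD #2: R0 = 3 + 3 = 6  → 6 < 19, loop
  ADD #3: R0 = 6 + 3 = 9  → 9 < 19, loop
  ADD #4: R0 = 9 + 3 = 12  → 12 < 19, loop
  ADD #5: R0 = 12 + 3 = 15  → 15 < 19, loop
  ADD #6: R0 = 15 + 3 = 18  → 18 < 19, loop
  ADD #7: R0 = 18 + 3 = 21  → 21 >= 19, exit
Total ADD instructions: 7

7


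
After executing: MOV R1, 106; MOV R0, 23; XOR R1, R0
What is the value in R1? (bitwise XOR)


Register state trace:
  MOV R1, 106  → R1 = 106 (0b01101010)
  MOV R0, 23  → R0 = 23 (0b00010111)
  XOR R1, R0  → R1 = 106 XOR 23 = 125 (0b01111101)
Final: R1 = 125

125


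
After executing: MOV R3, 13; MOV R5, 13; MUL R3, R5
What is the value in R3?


Register state trace:
  MOV R3, 13  → R3 = 13
  MOV R5, 13  → R5 = 13
  MUL R3, R5  → R3 = 13 * 13 = 169
Final: R3 = 169

169


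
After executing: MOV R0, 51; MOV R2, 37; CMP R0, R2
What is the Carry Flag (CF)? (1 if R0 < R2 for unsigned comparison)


Register state trace:
  MOV R0, 51  → R0 = 51
  MOV R2, 37  → R2 = 37
  CMP R0, R2  → unsigned 51 - 37: no borrow
  51 >= 37, so CF = 0
CF = 0

0


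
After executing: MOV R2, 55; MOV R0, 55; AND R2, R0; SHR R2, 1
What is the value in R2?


Register state trace:
  MOV R2, 55  → R2 = 55 (0b00110111)
  MOV R0, 55  → R0 = 55 (0b00110111)
  AND R2, R0  → R2 = 55 AND 55 = 55 (0b00110111)
  SHR R2, 1  → R2 = 55 >> 1 = 27
Final: R2 = 27

27


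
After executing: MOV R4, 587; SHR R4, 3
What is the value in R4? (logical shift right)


Register state trace:
  MOV R4, 587  → R4 = 587
  SHR R4, 3  → R4 = 587 >> 3 = 587 // 2^3 = 73
Final: R4 = 73

73


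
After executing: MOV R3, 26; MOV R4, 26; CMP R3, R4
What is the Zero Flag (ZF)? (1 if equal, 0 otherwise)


Register state trace:
  MOV R3, 26  → R3 = 26
  MOV R4, 26  → R4 = 26
  CMP R3, R4  → computes 26 - 26 = 0
  Result is zero, so values are equal
ZF = 1

1


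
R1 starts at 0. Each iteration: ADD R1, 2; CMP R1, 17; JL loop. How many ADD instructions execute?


Loop trace (R1 starts at 0, target 17, step 2):
  ADD #1: R1 = 0 + 2 = 2  → 2 < 17, loop
  ADD #2: R1 = 2 + 2 = 4  → 4 < 17, loop
  ADD #3: R1 = 4 + 2 = 6  → 6 < 17, loop
  ADD #4: R1 = 6 + 2 = 8  → 8 < 17, loop
  ADD #5: R1 = 8 + 2 = 10  → 10 < 17, loop
  ADD #6: R1 = 10 + 2 = 12  → 12 < 17, loop
  ADD #7: R1 = 12 + 2 = 14  → 14 < 17, loop
  ADD #8: R1 = 14 + 2 = 16  → 16 < 17, loop
  ADD #9: R1 = 16 + 2 = 18  → 18 >= 17, exit
Total ADD instructions: 9

9


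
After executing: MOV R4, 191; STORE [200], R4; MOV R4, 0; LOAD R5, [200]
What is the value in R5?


Register and memory trace:
  MOV R4, 191  → R4 = 191
  STORE [200], R4  → mem[200] = 191
  MOV R4, 0  → R4 = 0
  LOAD R5, [200]  → R5 = mem[200] = 191
Final: R5 = 191

191


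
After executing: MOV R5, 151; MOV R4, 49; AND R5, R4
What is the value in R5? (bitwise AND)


Register state trace:
  MOV R5, 151  → R5 = 151 (0b10010111)
  MOV R4, 49  → R4 = 49 (0b00110001)
  AND R5, R4  → R5 = 151 AND 49 = 17 (0b00010001)
Final: R5 = 17

17


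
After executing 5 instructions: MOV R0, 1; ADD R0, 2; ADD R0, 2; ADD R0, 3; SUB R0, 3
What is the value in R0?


Register state trace:
  MOV R0, 1  → R0 = 1
  ADD R0, 2  → R0 = 1 + 2 = 3
  ADD R0, 2  → R0 = 3 + 2 = 5
  ADD R0, 3  → R0 = 5 + 3 = 8
  SUB R0, 3  → R0 = 8 - 3 = 5
Final: R0 = 5

5


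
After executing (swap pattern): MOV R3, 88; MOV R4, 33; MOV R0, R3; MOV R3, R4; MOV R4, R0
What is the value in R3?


Register state trace (swap pattern):
  MOV R3, 88  → R3 = 88
  MOV R4, 33  → R4 = 33
  MOV R0, R3  → R0 = 88  (save R3)
  MOV R3, R4  → R3 = 33  (R3 gets R4's value)
  MOV R4, R0  → R4 = 88  (R4 gets saved value)
Final: R3 = 33

33


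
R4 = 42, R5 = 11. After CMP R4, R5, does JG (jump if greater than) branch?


Trace:
  R4 = 42, R5 = 11
  CMP R4, R5  → compares 42 vs 11
  JG checks: is 42 greater than 11?
  42 > 11, so condition is true
Branch taken: Yes

Yes


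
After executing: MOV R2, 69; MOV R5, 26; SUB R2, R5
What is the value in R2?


Register state trace:
  MOV R2, 69  → R2 = 69
  MOV R5, 26  → R5 = 26
  SUB R2, R5  → R2 = 69 - 26 = 43
Final: R2 = 43

43


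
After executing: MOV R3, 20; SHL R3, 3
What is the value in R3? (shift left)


Register state trace:
  MOV R3, 20  → R3 = 20
  SHL R3, 3  → R3 = 20 << 3 = 20 * 2^3 = 160
Final: R3 = 160

160


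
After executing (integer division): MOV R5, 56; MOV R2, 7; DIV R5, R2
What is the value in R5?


Register state trace:
  MOV R5, 56  → R5 = 56
  MOV R2, 7  → R2 = 7
  DIV R5, R2  → R5 = 56 // 7 = 8
Final: R5 = 8

8


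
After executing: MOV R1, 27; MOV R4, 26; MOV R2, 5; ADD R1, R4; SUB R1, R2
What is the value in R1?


Register state trace:
  MOV R1, 27  → R1 = 27
  MOV R4, 26  → R4 = 26
  MOV R2, 5  → R2 = 5
  ADD R1, R4  → R1 = 27 + 26 = 53
  SUB R1, R2  → R1 = 53 - 5 = 48
Final: R1 = 48

48


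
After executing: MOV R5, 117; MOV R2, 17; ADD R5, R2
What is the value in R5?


Register state trace:
  MOV R5, 117  → R5 = 117
  MOV R2, 17  → R2 = 17
  ADD R5, R2  → R5 = 117 + 17 = 134
Final: R5 = 134

134


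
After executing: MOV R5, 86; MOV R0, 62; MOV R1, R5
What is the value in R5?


Register state trace:
  MOV R5, 86  → R5 = 86
  MOV R0, 62  → R0 = 62
  MOV R1, R5  → R1 = 86
Final: R5 = 86

86


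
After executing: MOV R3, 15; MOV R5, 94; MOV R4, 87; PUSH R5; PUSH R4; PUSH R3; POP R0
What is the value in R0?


Stack trace (top is rightmost):
  MOV R3, 15  → R3 = 15
  MOV R5, 94  → R5 = 94
  MOV R4, 87  → R4 = 87
  PUSH R5  → stack: [94]
  PUSH R4  → stack: [94, 87]
  PUSH R3  → stack: [94, 87, 15]
  POP R0  → R0 = 15, stack: [94, 87]
Final: R0 = 15

15


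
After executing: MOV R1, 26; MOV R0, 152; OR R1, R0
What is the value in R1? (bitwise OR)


Register state trace:
  MOV R1, 26  → R1 = 26 (0b00011010)
  MOV R0, 152  → R0 = 152 (0b10011000)
  OR R1, R0   → R1 = 26 OR 152 = 154 (0b10011010)
Final: R1 = 154

154


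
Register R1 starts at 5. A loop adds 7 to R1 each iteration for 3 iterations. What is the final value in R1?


Starting value: R1 = 5
  Iter 1: R1 = 5 + 7 = 12
  Iter 2: R1 = 12 + 7 = 19
  Iter 3: R1 = 19 + 7 = 26
Final: R1 = 26

26


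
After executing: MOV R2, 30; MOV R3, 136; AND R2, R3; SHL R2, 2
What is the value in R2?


Register state trace:
  MOV R2, 30  → R2 = 30 (0b00011110)
  MOV R3, 136  → R3 = 136 (0b10001000)
  AND R2, R3  → R2 = 30 AND 136 = 8 (0b00001000)
  SHL R2, 2  → R2 = 8 << 2 = 32
Final: R2 = 32

32


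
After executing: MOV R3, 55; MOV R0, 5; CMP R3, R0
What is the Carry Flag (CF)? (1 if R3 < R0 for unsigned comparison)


Register state trace:
  MOV R3, 55  → R3 = 55
  MOV R0, 5  → R0 = 5
  CMP R3, R0  → unsigned 55 - 5: no borrow
  55 >= 5, so CF = 0
CF = 0

0


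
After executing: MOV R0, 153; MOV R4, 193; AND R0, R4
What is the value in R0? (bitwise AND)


Register state trace:
  MOV R0, 153  → R0 = 153 (0b10011001)
  MOV R4, 193  → R4 = 193 (0b11000001)
  AND R0, R4  → R0 = 153 AND 193 = 129 (0b10000001)
Final: R0 = 129

129


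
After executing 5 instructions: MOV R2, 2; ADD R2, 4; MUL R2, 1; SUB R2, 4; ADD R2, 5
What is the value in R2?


Register state trace:
  MOV R2, 2  → R2 = 2
  ADD R2, 4  → R2 = 2 + 4 = 6
  MUL R2, 1  → R2 = 6 * 1 = 6
  SUB R2, 4  → R2 = 6 - 4 = 2
  ADD R2, 5  → R2 = 2 + 5 = 7
Final: R2 = 7

7


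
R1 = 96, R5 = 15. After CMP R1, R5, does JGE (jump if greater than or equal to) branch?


Trace:
  R1 = 96, R5 = 15
  CMP R1, R5  → compares 96 vs 15
  JGE checks: is 96 greater than or equal to 15?
  96 > 15, so condition is true
Branch taken: Yes

Yes


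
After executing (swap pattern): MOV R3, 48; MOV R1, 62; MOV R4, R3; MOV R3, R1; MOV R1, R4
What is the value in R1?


Register state trace (swap pattern):
  MOV R3, 48  → R3 = 48
  MOV R1, 62  → R1 = 62
  MOV R4, R3  → R4 = 48  (save R3)
  MOV R3, R1  → R3 = 62  (R3 gets R1's value)
  MOV R1, R4  → R1 = 48  (R1 gets saved value)
Final: R1 = 48

48


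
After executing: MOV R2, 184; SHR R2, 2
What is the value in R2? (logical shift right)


Register state trace:
  MOV R2, 184  → R2 = 184
  SHR R2, 2  → R2 = 184 >> 2 = 184 // 2^2 = 46
Final: R2 = 46

46


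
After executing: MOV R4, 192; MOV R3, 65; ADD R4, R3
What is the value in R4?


Register state trace:
  MOV R4, 192  → R4 = 192
  MOV R3, 65  → R3 = 65
  ADD R4, R3  → R4 = 192 + 65 = 257
Final: R4 = 257

257


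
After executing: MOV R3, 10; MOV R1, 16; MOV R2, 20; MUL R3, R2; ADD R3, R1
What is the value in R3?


Register state trace:
  MOV R3, 10  → R3 = 10
  MOV R1, 16  → R1 = 16
  MOV R2, 20  → R2 = 20
  MUL R3, R2  → R3 = 10 * 20 = 200
  ADD R3, R1  → R3 = 200 + 16 = 216
Final: R3 = 216

216


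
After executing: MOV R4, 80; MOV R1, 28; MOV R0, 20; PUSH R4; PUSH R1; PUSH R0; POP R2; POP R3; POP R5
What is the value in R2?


Stack trace (top is rightmost):
  MOV R4, 80  → R4 = 80
  MOV R1, 28  → R1 = 28
  MOV R0, 20  → R0 = 20
  PUSH R4  → stack: [80]
  PUSH R1  → stack: [80, 28]
  PUSH R0  → stack: [80, 28, 20]
  POP R2  → R2 = 20, stack: [80, 28]
  POP R3  → R3 = 28, stack: [80]
  POP R5  → R5 = 80, stack: []
Final: R2 = 20

20


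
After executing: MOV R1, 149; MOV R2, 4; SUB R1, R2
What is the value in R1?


Register state trace:
  MOV R1, 149  → R1 = 149
  MOV R2, 4  → R2 = 4
  SUB R1, R2  → R1 = 149 - 4 = 145
Final: R1 = 145

145


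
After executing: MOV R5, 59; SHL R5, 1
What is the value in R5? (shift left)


Register state trace:
  MOV R5, 59  → R5 = 59
  SHL R5, 1  → R5 = 59 << 1 = 59 * 2^1 = 118
Final: R5 = 118

118


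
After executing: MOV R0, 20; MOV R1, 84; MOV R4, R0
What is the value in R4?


Register state trace:
  MOV R0, 20  → R0 = 20
  MOV R1, 84  → R1 = 84
  MOV R4, R0  → R4 = 20
Final: R4 = 20

20


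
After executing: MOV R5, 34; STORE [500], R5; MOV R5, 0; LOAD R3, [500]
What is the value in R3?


Register and memory trace:
  MOV R5, 34  → R5 = 34
  STORE [500], R5  → mem[500] = 34
  MOV R5, 0  → R5 = 0
  LOAD R3, [500]  → R3 = mem[500] = 34
Final: R3 = 34

34


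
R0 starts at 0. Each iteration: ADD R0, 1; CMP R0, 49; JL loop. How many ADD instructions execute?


Loop trace (R0 starts at 0, target 49, step 1):
  ADD #1: R0 = 0 + 1 = 1  → 1 < 49, loop
  ADD #2: R0 = 1 + 1 = 2  → 2 < 49, loop
  ADD #3: R0 = 2 + 1 = 3  → 3 < 49, loop
  ADD #4: R0 = 3 + 1 = 4  → 4 < 49, loop
  ADD #5: R0 = 4 + 1 = 5  → 5 < 49, loop
  ADD #6: R0 = 5 + 1 = 6  → 6 < 49, loop
  ADD #7: R0 = 6 + 1 = 7  → 7 < 49, loop
  ADD #8: R0 = 7 + 1 = 8  → 8 < 49, loop
  ADD #9: R0 = 8 + 1 = 9  → 9 < 49, loop
  ADD #10: R0 = 9 + 1 = 10  → 10 < 49, loop
  ADD #11: R0 = 10 + 1 = 11  → 11 < 49, loop
  ADD #12: R0 = 11 + 1 = 12  → 12 < 49, loop
  ADD #13: R0 = 12 + 1 = 13  → 13 < 49, loop
  ADD #14: R0 = 13 + 1 = 14  → 14 < 49, loop
  ADD #15: R0 = 14 + 1 = 15  → 15 < 49, loop
  ADD #16: R0 = 15 + 1 = 16  → 16 < 49, loop
  ADD #17: R0 = 16 + 1 = 17  → 17 < 49, loop
  ADD #18: R0 = 17 + 1 = 18  → 18 < 49, loop
  ADD #19: R0 = 18 + 1 = 19  → 19 < 49, loop
  ADD #20: R0 = 19 + 1 = 20  → 20 < 49, loop
  ADD #21: R0 = 20 + 1 = 21  → 21 < 49, loop
  ADD #22: R0 = 21 + 1 = 22  → 22 < 49, loop
  ADD #23: R0 = 22 + 1 = 23  → 23 < 49, loop
  ADD #24: R0 = 23 + 1 = 24  → 24 < 49, loop
  ADD #25: R0 = 24 + 1 = 25  → 25 < 49, loop
  ADD #26: R0 = 25 + 1 = 26  → 26 < 49, loop
  ADD #27: R0 = 26 + 1 = 27  → 27 < 49, loop
  ADD #28: R0 = 27 + 1 = 28  → 28 < 49, loop
  ADD #29: R0 = 28 + 1 = 29  → 29 < 49, loop
  ADD #30: R0 = 29 + 1 = 30  → 30 < 49, loop
  ADD #31: R0 = 30 + 1 = 31  → 31 < 49, loop
  ADD #32: R0 = 31 + 1 = 32  → 32 < 49, loop
  ADD #33: R0 = 32 + 1 = 33  → 33 < 49, loop
  ADD #34: R0 = 33 + 1 = 34  → 34 < 49, loop
  ADD #35: R0 = 34 + 1 = 35  → 35 < 49, loop
  ADD #36: R0 = 35 + 1 = 36  → 36 < 49, loop
  ADD #37: R0 = 36 + 1 = 37  → 37 < 49, loop
  ADD #38: R0 = 37 + 1 = 38  → 38 < 49, loop
  ADD #39: R0 = 38 + 1 = 39  → 39 < 49, loop
  ADD #40: R0 = 39 + 1 = 40  → 40 < 49, loop
  ADD #41: R0 = 40 + 1 = 41  → 41 < 49, loop
  ADD #42: R0 = 41 + 1 = 42  → 42 < 49, loop
  ADD #43: R0 = 42 + 1 = 43  → 43 < 49, loop
  ADD #44: R0 = 43 + 1 = 44  → 44 < 49, loop
  ADD #45: R0 = 44 + 1 = 45  → 45 < 49, loop
  ADD #46: R0 = 45 + 1 = 46  → 46 < 49, loop
  ADD #47: R0 = 46 + 1 = 47  → 47 < 49, loop
  ADD #48: R0 = 47 + 1 = 48  → 48 < 49, loop
  ADD #49: R0 = 48 + 1 = 49  → 49 >= 49, exit
Total ADD instructions: 49

49


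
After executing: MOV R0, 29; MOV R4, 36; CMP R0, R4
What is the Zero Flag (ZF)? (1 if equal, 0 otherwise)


Register state trace:
  MOV R0, 29  → R0 = 29
  MOV R4, 36  → R4 = 36
  CMP R0, R4  → computes 29 - 36 = -7
  Result is nonzero, so values are not equal
ZF = 0

0


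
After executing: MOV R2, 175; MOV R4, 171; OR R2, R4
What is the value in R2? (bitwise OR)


Register state trace:
  MOV R2, 175  → R2 = 175 (0b10101111)
  MOV R4, 171  → R4 = 171 (0b10101011)
  OR R2, R4   → R2 = 175 OR 171 = 175 (0b10101111)
Final: R2 = 175

175


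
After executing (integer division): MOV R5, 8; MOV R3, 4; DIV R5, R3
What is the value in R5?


Register state trace:
  MOV R5, 8  → R5 = 8
  MOV R3, 4  → R3 = 4
  DIV R5, R3  → R5 = 8 // 4 = 2
Final: R5 = 2

2


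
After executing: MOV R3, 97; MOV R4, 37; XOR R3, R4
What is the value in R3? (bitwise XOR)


Register state trace:
  MOV R3, 97  → R3 = 97 (0b01100001)
  MOV R4, 37  → R4 = 37 (0b00100101)
  XOR R3, R4  → R3 = 97 XOR 37 = 68 (0b01000100)
Final: R3 = 68

68


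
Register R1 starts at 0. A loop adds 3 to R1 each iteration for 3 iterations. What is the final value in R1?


Starting value: R1 = 0
  Iter 1: R1 = 0 + 3 = 3
  Iter 2: R1 = 3 + 3 = 6
  Iter 3: R1 = 6 + 3 = 9
Final: R1 = 9

9


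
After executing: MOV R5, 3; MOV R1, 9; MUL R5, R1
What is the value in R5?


Register state trace:
  MOV R5, 3  → R5 = 3
  MOV R1, 9  → R1 = 9
  MUL R5, R1  → R5 = 3 * 9 = 27
Final: R5 = 27

27


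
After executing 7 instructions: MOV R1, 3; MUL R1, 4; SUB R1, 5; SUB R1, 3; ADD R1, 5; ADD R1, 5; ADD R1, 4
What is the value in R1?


Register state trace:
  MOV R1, 3  → R1 = 3
  MUL R1, 4  → R1 = 3 * 4 = 12
  SUB R1, 5  → R1 = 12 - 5 = 7
  SUB R1, 3  → R1 = 7 - 3 = 4
  ADD R1, 5  → R1 = 4 + 5 = 9
  ADD R1, 5  → R1 = 9 + 5 = 14
  ADD R1, 4  → R1 = 14 + 4 = 18
Final: R1 = 18

18


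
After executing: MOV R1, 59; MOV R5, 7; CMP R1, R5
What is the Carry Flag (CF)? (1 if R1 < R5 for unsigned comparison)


Register state trace:
  MOV R1, 59  → R1 = 59
  MOV R5, 7  → R5 = 7
  CMP R1, R5  → unsigned 59 - 7: no borrow
  59 >= 7, so CF = 0
CF = 0

0


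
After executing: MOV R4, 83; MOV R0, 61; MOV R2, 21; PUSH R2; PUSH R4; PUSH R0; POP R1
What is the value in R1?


Stack trace (top is rightmost):
  MOV R4, 83  → R4 = 83
  MOV R0, 61  → R0 = 61
  MOV R2, 21  → R2 = 21
  PUSH R2  → stack: [21]
  PUSH R4  → stack: [21, 83]
  PUSH R0  → stack: [21, 83, 61]
  POP R1  → R1 = 61, stack: [21, 83]
Final: R1 = 61

61


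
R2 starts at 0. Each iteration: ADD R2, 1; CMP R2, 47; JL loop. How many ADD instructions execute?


Loop trace (R2 starts at 0, target 47, step 1):
  ADD #1: R2 = 0 + 1 = 1  → 1 < 47, loop
  ADD #2: R2 = 1 + 1 = 2  → 2 < 47, loop
  ADD #3: R2 = 2 + 1 = 3  → 3 < 47, loop
  ADD #4: R2 = 3 + 1 = 4  → 4 < 47, loop
  ADD #5: R2 = 4 + 1 = 5  → 5 < 47, loop
  ADD #6: R2 = 5 + 1 = 6  → 6 < 47, loop
  ADD #7: R2 = 6 + 1 = 7  → 7 < 47, loop
  ADD #8: R2 = 7 + 1 = 8  → 8 < 47, loop
  ADD #9: R2 = 8 + 1 = 9  → 9 < 47, loop
  ADD #10: R2 = 9 + 1 = 10  → 10 < 47, loop
  ADD #11: R2 = 10 + 1 = 11  → 11 < 47, loop
  ADD #12: R2 = 11 + 1 = 12  → 12 < 47, loop
  ADD #13: R2 = 12 + 1 = 13  → 13 < 47, loop
  ADD #14: R2 = 13 + 1 = 14  → 14 < 47, loop
  ADD #15: R2 = 14 + 1 = 15  → 15 < 47, loop
  ADD #16: R2 = 15 + 1 = 16  → 16 < 47, loop
  ADD #17: R2 = 16 + 1 = 17  → 17 < 47, loop
  ADD #18: R2 = 17 + 1 = 18  → 18 < 47, loop
  ADD #19: R2 = 18 + 1 = 19  → 19 < 47, loop
  ADD #20: R2 = 19 + 1 = 20  → 20 < 47, loop
  ADD #21: R2 = 20 + 1 = 21  → 21 < 47, loop
  ADD #22: R2 = 21 + 1 = 22  → 22 < 47, loop
  ADD #23: R2 = 22 + 1 = 23  → 23 < 47, loop
  ADD #24: R2 = 23 + 1 = 24  → 24 < 47, loop
  ADD #25: R2 = 24 + 1 = 25  → 25 < 47, loop
  ADD #26: R2 = 25 + 1 = 26  → 26 < 47, loop
  ADD #27: R2 = 26 + 1 = 27  → 27 < 47, loop
  ADD #28: R2 = 27 + 1 = 28  → 28 < 47, loop
  ADD #29: R2 = 28 + 1 = 29  → 29 < 47, loop
  ADD #30: R2 = 29 + 1 = 30  → 30 < 47, loop
  ADD #31: R2 = 30 + 1 = 31  → 31 < 47, loop
  ADD #32: R2 = 31 + 1 = 32  → 32 < 47, loop
  ADD #33: R2 = 32 + 1 = 33  → 33 < 47, loop
  ADD #34: R2 = 33 + 1 = 34  → 34 < 47, loop
  ADD #35: R2 = 34 + 1 = 35  → 35 < 47, loop
  ADD #36: R2 = 35 + 1 = 36  → 36 < 47, loop
  ADD #37: R2 = 36 + 1 = 37  → 37 < 47, loop
  ADD #38: R2 = 37 + 1 = 38  → 38 < 47, loop
  ADD #39: R2 = 38 + 1 = 39  → 39 < 47, loop
  ADD #40: R2 = 39 + 1 = 40  → 40 < 47, loop
  ADD #41: R2 = 40 + 1 = 41  → 41 < 47, loop
  ADD #42: R2 = 41 + 1 = 42  → 42 < 47, loop
  ADD #43: R2 = 42 + 1 = 43  → 43 < 47, loop
  ADD #44: R2 = 43 + 1 = 44  → 44 < 47, loop
  ADD #45: R2 = 44 + 1 = 45  → 45 < 47, loop
  ADD #46: R2 = 45 + 1 = 46  → 46 < 47, loop
  ADD #47: R2 = 46 + 1 = 47  → 47 >= 47, exit
Total ADD instructions: 47

47


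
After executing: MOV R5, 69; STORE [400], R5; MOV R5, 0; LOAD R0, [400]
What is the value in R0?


Register and memory trace:
  MOV R5, 69  → R5 = 69
  STORE [400], R5  → mem[400] = 69
  MOV R5, 0  → R5 = 0
  LOAD R0, [400]  → R0 = mem[400] = 69
Final: R0 = 69

69


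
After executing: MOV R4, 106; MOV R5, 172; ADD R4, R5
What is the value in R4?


Register state trace:
  MOV R4, 106  → R4 = 106
  MOV R5, 172  → R5 = 172
  ADD R4, R5  → R4 = 106 + 172 = 278
Final: R4 = 278

278


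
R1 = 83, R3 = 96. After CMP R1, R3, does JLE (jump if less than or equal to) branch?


Trace:
  R1 = 83, R3 = 96
  CMP R1, R3  → compares 83 vs 96
  JLE checks: is 83 less than or equal to 96?
  83 < 96, so condition is true
Branch taken: Yes

Yes


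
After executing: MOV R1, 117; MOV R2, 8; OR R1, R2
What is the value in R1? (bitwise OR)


Register state trace:
  MOV R1, 117  → R1 = 117 (0b01110101)
  MOV R2, 8  → R2 = 8 (0b00001000)
  OR R1, R2   → R1 = 117 OR 8 = 125 (0b01111101)
Final: R1 = 125

125


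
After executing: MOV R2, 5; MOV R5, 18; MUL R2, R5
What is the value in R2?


Register state trace:
  MOV R2, 5  → R2 = 5
  MOV R5, 18  → R5 = 18
  MUL R2, R5  → R2 = 5 * 18 = 90
Final: R2 = 90

90


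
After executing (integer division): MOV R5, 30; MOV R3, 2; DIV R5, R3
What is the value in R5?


Register state trace:
  MOV R5, 30  → R5 = 30
  MOV R3, 2  → R3 = 2
  DIV R5, R3  → R5 = 30 // 2 = 15
Final: R5 = 15

15


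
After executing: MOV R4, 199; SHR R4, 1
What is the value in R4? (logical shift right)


Register state trace:
  MOV R4, 199  → R4 = 199
  SHR R4, 1  → R4 = 199 >> 1 = 199 // 2^1 = 99
Final: R4 = 99

99


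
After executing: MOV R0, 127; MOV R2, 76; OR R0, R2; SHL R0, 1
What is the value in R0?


Register state trace:
  MOV R0, 127  → R0 = 127 (0b01111111)
  MOV R2, 76  → R2 = 76 (0b01001100)
  OR R0, R2  → R0 = 127 OR 76 = 127 (0b01111111)
  SHL R0, 1  → R0 = 127 << 1 = 254
Final: R0 = 254

254


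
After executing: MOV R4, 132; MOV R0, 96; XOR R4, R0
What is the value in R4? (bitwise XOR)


Register state trace:
  MOV R4, 132  → R4 = 132 (0b10000100)
  MOV R0, 96  → R0 = 96 (0b01100000)
  XOR R4, R0  → R4 = 132 XOR 96 = 228 (0b11100100)
Final: R4 = 228

228
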